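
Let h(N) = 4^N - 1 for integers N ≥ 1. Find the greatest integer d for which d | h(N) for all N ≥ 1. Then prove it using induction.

Computing the first values: h(1) = 3 and h(2) = 15; gcd(3, 15) = 3, so d ≤ 3.
We prove 3 | 4^N - 1 for all N ≥ 1 by induction on N.
For the base case N = 1: h(1) = 3 = 3·(1), so 3 | h(1).
Inductive step: assume the claim holds for N = i, i.e. 3 | h(i). Then
4^{i+1} − 1^{i+1} = 4·4^i − 1·1^i = 4·(4^i − 1^i) + (3)·1^i. The first term is divisible by 3 by the inductive hypothesis, and the second term (3)·1^i is divisible by 3 since 3 | 3. Hence 3 | h(i+1).
By induction, the statement is established for all N ≥ 1.
Therefore the largest such d is 3.

d = 3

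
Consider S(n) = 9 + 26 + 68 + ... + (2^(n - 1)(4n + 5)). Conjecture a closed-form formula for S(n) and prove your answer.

We claim S(n) = 2^n(4n + 1) - 1 for all n ≥ 1.
For the base case n = 1: S(1) = 9, and the closed form gives 9. They agree.
Inductive step: assume the claim holds for n = i, so S(i) = 2^i(4i + 1) - 1.
Then S(i+1) = S(i) + (2^i(4i + 9)) = (2^i(4i + 1) - 1) + (2^i(4i + 9)).
Simplifying, S(i+1) = 8·2^i·i + 10·2^i - 1 = 2^(i+1)(4(i+1) + 1) - 1,
which is the closed form with n = i+1.
By the principle of mathematical induction, the result holds for all n ≥ 1.

S(n) = 2^n(4n + 1) - 1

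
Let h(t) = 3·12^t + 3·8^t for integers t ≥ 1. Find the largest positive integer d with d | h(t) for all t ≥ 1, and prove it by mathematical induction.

d = 12

Computing the first values: h(1) = 60 and h(2) = 624; gcd(60, 624) = 12, so d ≤ 12.
We prove 12 | 3·12^t + 3·8^t for all t ≥ 1 by induction on t.
Base step (t = 1): h(1) = 60 = 12·(5), so 12 | h(1).
Inductive step: suppose the statement holds for some p ≥ 1, i.e. 12 | h(p). Then
h(p+1) − 12·h(p) = (3·12^(p+1) + 3·8^(p+1)) − 12·(3·12^p + 3·8^p) = (3)·8^p·(8 − 12) = (-12)·8^p. Since 12 | h(p) by the inductive hypothesis, 12 | 12·h(p); and 12 | -12 since -12 = 12·-1. Therefore 12 | h(p+1).
This completes the induction.
Therefore the largest such d is 12.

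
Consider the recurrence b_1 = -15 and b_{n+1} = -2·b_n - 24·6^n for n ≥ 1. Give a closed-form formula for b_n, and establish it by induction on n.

Computing the first terms: b_1 = -15, b_2 = -114, b_3 = -636. This suggests b_n = 3(-2)^(n - 1) - 3·6^n.
Base case (n = 1): the formula gives -15 = -15 = b_1.
Inductive step: assume the claim holds for n = k, so b_k = 3(-2)^(k - 1) - 3·6^k.
Then b_{k+1} = -2·b_k - 24·6^k = -2·(3(-2)^(k - 1) - 3·6^k) - 24·6^k = 3(-2)^k - 3·6^(k + 1) = 3(-2)^((k+1) - 1) - 3·6^(k+1),
which is the claimed formula at n = k+1.
By the principle of mathematical induction, the result holds for all n ≥ 1.

b_n = 3(-2)^(n - 1) - 3·6^n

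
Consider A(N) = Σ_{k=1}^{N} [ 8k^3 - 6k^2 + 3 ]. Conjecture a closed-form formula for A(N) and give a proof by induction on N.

We claim A(N) = N(2N^3 + 2N^2 - N + 2) for all N ≥ 1.
Base case (N = 1): A(1) = 5, and the closed form gives 5. They agree.
For the inductive step, assume it holds for an arbitrary k ≥ 1, so A(k) = k(2k^3 + 2k^2 - k + 2).
Then A(k+1) = A(k) + (8(k + 1)^3 - 6(k + 1)^2 + 3) = (k(2k^3 + 2k^2 - k + 2)) + (8(k + 1)^3 - 6(k + 1)^2 + 3).
Simplifying, A(k+1) = (k + 1)(2k^3 + 8k^2 + 9k + 5) = (k+1)(2(k+1)^3 + 2(k+1)^2 - (k+1) + 2),
which is the closed form with N = k+1.
By the principle of mathematical induction, the result holds for all N ≥ 1.

A(N) = N(2N^3 + 2N^2 - N + 2)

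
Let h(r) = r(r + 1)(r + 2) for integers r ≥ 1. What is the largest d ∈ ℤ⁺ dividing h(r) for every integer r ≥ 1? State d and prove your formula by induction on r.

d = 6

Computing the first values: h(1) = 6 and h(2) = 24; gcd(6, 24) = 6, so d ≤ 6.
We prove 6 | r(r + 1)(r + 2) for all r ≥ 1 by induction on r.
Base step (r = 1): h(1) = 6 = 6·(1), so 6 | h(1).
For the inductive step, assume it holds for an arbitrary i ≥ 1, i.e. 6 | h(i). Then
h(i+1) − h(i) = (i+1)·(i+2)·(i+3) − i·(i+1)·(i+2) = (i+1)·(i+2)·[(i+3) − i] = 3·(i+1)·(i+2). The product of 2 consecutive integers is divisible by (2)! = 2, so h(i+1) − h(i) is divisible by 3·2 = 6. By the inductive hypothesis 6 | h(i), hence 6 | h(i+1).
Hence, by induction on r, the claim holds for every r ≥ 1.
Therefore the largest such d is 6.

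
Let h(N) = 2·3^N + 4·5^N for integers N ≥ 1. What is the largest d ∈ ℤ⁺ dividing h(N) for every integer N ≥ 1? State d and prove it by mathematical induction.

Computing the first values: h(1) = 26 and h(2) = 118; gcd(26, 118) = 2, so d ≤ 2.
We prove 2 | 2·3^N + 4·5^N for all N ≥ 1 by induction on N.
For the base case N = 1: h(1) = 26 = 2·(13), so 2 | h(1).
Inductive step: assume the claim holds for N = j, i.e. 2 | h(j). Then
h(j+1) − 5·h(j) = (2·3^(j+1) + 4·5^(j+1)) − 5·(2·3^j + 4·5^j) = (2)·3^j·(3 − 5) = (-4)·3^j. Since 2 | h(j) by the inductive hypothesis, 2 | 5·h(j); and 2 | -4 since -4 = 2·-2. Therefore 2 | h(j+1).
By induction, the statement is established for all N ≥ 1.
Therefore the largest such d is 2.

d = 2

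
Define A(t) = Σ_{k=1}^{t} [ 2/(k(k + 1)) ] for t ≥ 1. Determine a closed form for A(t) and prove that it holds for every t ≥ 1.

A(t) = 2t/(t + 1)

We claim A(t) = 2t/(t + 1) for all t ≥ 1.
For the base case t = 1: A(1) = 1, and the closed form gives 1. They agree.
Inductive step: suppose the statement holds for some k ≥ 1, so A(k) = 2k/(k + 1).
Then A(k+1) = A(k) + (2/((k + 1)(k + 2))) = (2k/(k + 1)) + (2/((k + 1)(k + 2))).
Simplifying, A(k+1) = 2(k + 1)/(k + 2) = 2(k+1)/((k+1) + 1),
which is the closed form with t = k+1.
By induction, the statement is established for all t ≥ 1.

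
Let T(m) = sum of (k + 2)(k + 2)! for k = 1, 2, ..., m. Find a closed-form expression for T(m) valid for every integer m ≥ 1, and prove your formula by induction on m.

We claim T(m) = (m + 3)! - 6 for all m ≥ 1.
Base step (m = 1): T(1) = 18, and the closed form gives 18. They agree.
Suppose the result is true for m = k, so T(k) = (k + 3)! - 6.
Then T(k+1) = T(k) + ((k + 3)(k + 3)!) = ((k + 3)! - 6) + ((k + 3)(k + 3)!).
Simplifying, T(k+1) = ((k+1) + 3)! - 6,
which is the closed form with m = k+1.
Hence, by induction on m, the claim holds for every m ≥ 1.

T(m) = (m + 3)! - 6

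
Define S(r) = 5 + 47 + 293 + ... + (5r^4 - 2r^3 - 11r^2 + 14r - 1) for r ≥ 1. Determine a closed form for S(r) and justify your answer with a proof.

We claim S(r) = r(r^4 + 2r^3 - 3r^2 + r + 4) for all r ≥ 1.
For the base case r = 1: S(1) = 5, and the closed form gives 5. They agree.
Suppose the result is true for r = k, so S(k) = k(k^4 + 2k^3 - 3k^2 + k + 4).
Then S(k+1) = S(k) + (5k^4 + 18k^3 + 13k^2 + 6k + 5) = (k(k^4 + 2k^3 - 3k^2 + k + 4)) + (5k^4 + 18k^3 + 13k^2 + 6k + 5).
Simplifying, S(k+1) = (k + 1)(k^4 + 6k^3 + 9k^2 + 5k + 5) = (k+1)((k+1)^4 + 2(k+1)^3 - 3(k+1)^2 + (k+1) + 4),
which is the closed form with r = k+1.
Hence, by induction on r, the claim holds for every r ≥ 1.

S(r) = r(r^4 + 2r^3 - 3r^2 + r + 4)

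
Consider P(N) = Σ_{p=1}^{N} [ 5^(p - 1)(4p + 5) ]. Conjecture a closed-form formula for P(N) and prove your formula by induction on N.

P(N) = 5^N(N + 1) - 1

We claim P(N) = 5^N(N + 1) - 1 for all N ≥ 1.
For the base case N = 1: P(1) = 9, and the closed form gives 9. They agree.
For the inductive step, assume it holds for an arbitrary p ≥ 1, so P(p) = 5^p(p + 1) - 1.
Then P(p+1) = P(p) + (5^p(4p + 9)) = (5^p(p + 1) - 1) + (5^p(4p + 9)).
Simplifying, P(p+1) = 5·5^p·p + 10·5^p - 1 = 5^(p+1)((p+1) + 1) - 1,
which is the closed form with N = p+1.
Hence, by induction on N, the claim holds for every N ≥ 1.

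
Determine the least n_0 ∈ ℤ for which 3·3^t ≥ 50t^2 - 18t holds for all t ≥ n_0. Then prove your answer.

n_0 = 6

At t = 5: 729 < 1160, so the inequality fails and n_0 ≥ 6. We prove 3·3^t ≥ 50t^2 - 18t for all t ≥ 6.
When t = 6: 3·3^t = 2187 and 50t^2 - 18t = 1692, so 2187 ≥ 1692.
Suppose the result is true for t = k, so 3·3^k ≥ 50k^2 - 18k.
Then 3·3^(k + 1) = 3·(3·3^k) ≥ 3·(50k^2 - 18k).
Also, for k ≥ 6 we have 3·(50k^2 - 18k) ≥ 50(k+1)^2 - 18(k+1), since 3·(50k^2 - 18k) − (50(k+1)^2 - 18(k+1)) = 100k^2 - 136k - 32, which is nonnegative for all k ≥ 6.
Combining, 3·3^(k + 1) ≥ 50(k+1)^2 - 18(k+1).
By induction, the statement is established for all t ≥ 6.
Hence the smallest such n_0 is 6.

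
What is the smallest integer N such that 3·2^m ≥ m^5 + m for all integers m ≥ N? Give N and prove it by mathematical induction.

N = 21

At m = 20: 3145728 < 3200020, so the inequality fails and N ≥ 21. We prove 3·2^m ≥ m^5 + m for all m ≥ 21.
For the base case m = 21: 3·2^m = 6291456 and m^5 + m = 4084122, so 6291456 ≥ 4084122.
Suppose the result is true for m = r, so 3·2^r ≥ r^5 + r.
Then 3·2^(r + 1) = 2·(3·2^r) ≥ 2·(r^5 + r).
Also, for r ≥ 21 we have 2·(r^5 + r) ≥ (r+1)^5 + (r+1), since 2·(r^5 + r) − ((r+1)^5 + (r+1)) = r^5 - 5r^4 - 10r^3 - 10r^2 - 4r - 2, which is nonnegative for all r ≥ 21.
Combining, 3·2^(r + 1) ≥ (r+1)^5 + (r+1).
Hence, by induction on m, the claim holds for every m ≥ 21.
Hence the smallest such N is 21.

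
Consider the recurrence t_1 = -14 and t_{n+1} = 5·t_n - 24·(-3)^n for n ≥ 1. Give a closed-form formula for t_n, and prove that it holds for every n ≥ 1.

Computing the first terms: t_1 = -14, t_2 = 2, t_3 = -206. This suggests t_n = -(-3)^(n + 1) - 5^n.
Base step (n = 1): the formula gives -14 = -14 = t_1.
Suppose the result is true for n = r, so t_r = -(-3)^(r + 1) - 5^r.
Then t_{r+1} = 5·t_r - 24·(-3)^r = 5·(-(-3)^(r + 1) - 5^r) - 24·(-3)^r = -(-3)^(r + 2) - 5^(r + 1) = -(-3)^((r+1) + 1) - 5^(r+1),
which is the claimed formula at n = r+1.
By induction, the statement is established for all n ≥ 1.

t_n = -(-3)^(n + 1) - 5^n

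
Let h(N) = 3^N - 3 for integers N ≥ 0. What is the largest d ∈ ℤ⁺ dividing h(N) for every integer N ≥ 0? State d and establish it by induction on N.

d = 2

Computing the first values: h(0) = -2 and h(1) = 0; gcd(-2, 0) = 2, so d ≤ 2.
We prove 2 | 3^N - 3 for all N ≥ 0 by induction on N.
Base case (N = 0): h(0) = -2 = 2·(-1), so 2 | h(0).
Inductive step: assume the claim holds for N = k, i.e. 2 | h(k). Then
h(k+1) = 3^(k+1) - 3 = 3·(3^k - 3) + 6 = 3·h(k) + 6. The first term is divisible by 2 by the inductive hypothesis, and 6 is divisible by 2. Hence 2 | h(k+1).
By induction, the statement is established for all N ≥ 0.
Therefore the largest such d is 2.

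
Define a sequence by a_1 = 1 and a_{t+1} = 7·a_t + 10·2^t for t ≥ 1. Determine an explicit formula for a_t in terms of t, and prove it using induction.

Computing the first terms: a_1 = 1, a_2 = 27, a_3 = 229. This suggests a_t = -2^(t + 1) + 5·7^(t - 1).
When t = 1: the formula gives 1 = 1 = a_1.
For the inductive step, assume it holds for an arbitrary i ≥ 1, so a_i = -2^(i + 1) + 5·7^(i - 1).
Then a_{i+1} = 7·a_i + 10·2^i = 7·(-2^(i + 1) + 5·7^(i - 1)) + 10·2^i = -2^(i + 2) + 5·7^i = -2^((i+1) + 1) + 5·7^((i+1) - 1),
which is the claimed formula at t = i+1.
Hence, by induction on t, the claim holds for every t ≥ 1.

a_t = -2^(t + 1) + 5·7^(t - 1)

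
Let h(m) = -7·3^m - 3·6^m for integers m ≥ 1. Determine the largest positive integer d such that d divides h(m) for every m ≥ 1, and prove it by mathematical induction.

d = 3

Computing the first values: h(1) = -39 and h(2) = -171; gcd(-39, -171) = 3, so d ≤ 3.
We prove 3 | -7·3^m - 3·6^m for all m ≥ 1 by induction on m.
For the base case m = 1: h(1) = -39 = 3·(-13), so 3 | h(1).
Inductive step: assume the claim holds for m = r, i.e. 3 | h(r). Then
h(r+1) − 6·h(r) = (-7·3^(r+1) - 3·6^(r+1)) − 6·(-7·3^r - 3·6^r) = (-7)·3^r·(3 − 6) = (21)·3^r. Since 3 | h(r) by the inductive hypothesis, 3 | 6·h(r); and 3 | 21 since 21 = 3·7. Therefore 3 | h(r+1).
Hence, by induction on m, the claim holds for every m ≥ 1.
Therefore the largest such d is 3.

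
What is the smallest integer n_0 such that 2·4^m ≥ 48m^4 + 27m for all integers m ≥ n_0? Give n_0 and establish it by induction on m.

n_0 = 9

At m = 8: 131072 < 196824, so the inequality fails and n_0 ≥ 9. We prove 2·4^m ≥ 48m^4 + 27m for all m ≥ 9.
When m = 9: 2·4^m = 524288 and 48m^4 + 27m = 315171, so 524288 ≥ 315171.
For the inductive step, assume it holds for an arbitrary j ≥ 9, so 2·4^j ≥ 48j^4 + 27j.
Then 2·4^(j + 1) = 4·(2·4^j) ≥ 4·(48j^4 + 27j).
Also, for j ≥ 9 we have 4·(48j^4 + 27j) ≥ 48(j+1)^4 + 27(j+1), since 4·(48j^4 + 27j) − (48(j+1)^4 + 27(j+1)) = 144j^4 - 192j^3 - 288j^2 - 111j - 75, which is nonnegative for all j ≥ 9.
Combining, 2·4^(j + 1) ≥ 48(j+1)^4 + 27(j+1).
By the principle of mathematical induction, the result holds for all m ≥ 9.
Hence the smallest such n_0 is 9.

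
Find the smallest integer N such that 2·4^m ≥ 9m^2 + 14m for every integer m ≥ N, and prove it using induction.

N = 3

At m = 2: 32 < 64, so the inequality fails and N ≥ 3. We prove 2·4^m ≥ 9m^2 + 14m for all m ≥ 3.
Base step (m = 3): 2·4^m = 128 and 9m^2 + 14m = 123, so 128 ≥ 123.
Suppose the result is true for m = i, so 2·4^i ≥ 9i^2 + 14i.
Then 2·4^(i + 1) = 4·(2·4^i) ≥ 4·(9i^2 + 14i).
Also, for i ≥ 3 we have 4·(9i^2 + 14i) ≥ 9(i+1)^2 + 14(i+1), since 4·(9i^2 + 14i) − (9(i+1)^2 + 14(i+1)) = 27i^2 + 24i - 23, which is nonnegative for all i ≥ 3.
Combining, 2·4^(i + 1) ≥ 9(i+1)^2 + 14(i+1).
By the principle of mathematical induction, the result holds for all m ≥ 3.
Hence the smallest such N is 3.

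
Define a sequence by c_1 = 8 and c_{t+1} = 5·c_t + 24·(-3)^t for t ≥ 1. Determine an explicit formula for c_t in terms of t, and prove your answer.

c_t = (-3)^(t + 1) - 5^(t - 1)

Computing the first terms: c_1 = 8, c_2 = -32, c_3 = 56. This suggests c_t = (-3)^(t + 1) - 5^(t - 1).
Base step (t = 1): the formula gives 8 = 8 = c_1.
For the inductive step, assume it holds for an arbitrary k ≥ 1, so c_k = (-3)^(k + 1) - 5^(k - 1).
Then c_{k+1} = 5·c_k + 24·(-3)^k = 5·((-3)^(k + 1) - 5^(k - 1)) + 24·(-3)^k = (-3)^(k + 2) - 5^k = (-3)^((k+1) + 1) - 5^((k+1) - 1),
which is the claimed formula at t = k+1.
By the principle of mathematical induction, the result holds for all t ≥ 1.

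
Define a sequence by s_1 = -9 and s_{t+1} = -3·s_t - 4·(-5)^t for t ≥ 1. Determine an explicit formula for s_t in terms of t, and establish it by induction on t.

Computing the first terms: s_1 = -9, s_2 = 47, s_3 = -241. This suggests s_t = (-3)^(t - 1) + 2(-5)^t.
Base step (t = 1): the formula gives -9 = -9 = s_1.
Suppose the result is true for t = j, so s_j = (-3)^(j - 1) + 2(-5)^j.
Then s_{j+1} = -3·s_j - 4·(-5)^j = -3·((-3)^(j - 1) + 2(-5)^j) - 4·(-5)^j = (-3)^j + 2(-5)^(j + 1) = (-3)^((j+1) - 1) + 2(-5)^(j+1),
which is the claimed formula at t = j+1.
Hence, by induction on t, the claim holds for every t ≥ 1.

s_t = (-3)^(t - 1) + 2(-5)^t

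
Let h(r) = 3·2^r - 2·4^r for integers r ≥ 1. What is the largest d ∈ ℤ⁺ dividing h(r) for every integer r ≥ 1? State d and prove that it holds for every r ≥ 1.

Computing the first values: h(1) = -2 and h(2) = -20; gcd(-2, -20) = 2, so d ≤ 2.
We prove 2 | 3·2^r - 2·4^r for all r ≥ 1 by induction on r.
Base step (r = 1): h(1) = -2 = 2·(-1), so 2 | h(1).
Inductive step: assume the claim holds for r = i, i.e. 2 | h(i). Then
h(i+1) − 4·h(i) = (3·2^(i+1) - 2·4^(i+1)) − 4·(3·2^i - 2·4^i) = (3)·2^i·(2 − 4) = (-6)·2^i. Since 2 | h(i) by the inductive hypothesis, 2 | 4·h(i); and 2 | -6 since -6 = 2·-3. Therefore 2 | h(i+1).
This completes the induction.
Therefore the largest such d is 2.

d = 2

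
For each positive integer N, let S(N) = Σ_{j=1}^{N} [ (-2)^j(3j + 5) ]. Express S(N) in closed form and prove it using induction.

We claim S(N) = 2(-2)^N(N + 2) - 4 for all N ≥ 1.
When N = 1: S(1) = -16, and the closed form gives -16. They agree.
Suppose the result is true for N = j, so S(j) = 2(-2)^j(j + 2) - 4.
Then S(j+1) = S(j) + ((-2)^(j + 1)(3j + 8)) = (2(-2)^j(j + 2) - 4) + ((-2)^(j + 1)(3j + 8)).
Simplifying, S(j+1) = -4(-2)^j·j - 12(-2)^j - 4 = 2(-2)^(j+1)((j+1) + 2) - 4,
which is the closed form with N = j+1.
This completes the induction.

S(N) = 2(-2)^N(N + 2) - 4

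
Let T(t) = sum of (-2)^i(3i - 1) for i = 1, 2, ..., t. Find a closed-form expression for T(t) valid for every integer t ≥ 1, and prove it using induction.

T(t) = 2(-2)^t·t

We claim T(t) = 2(-2)^t·t for all t ≥ 1.
For the base case t = 1: T(1) = -4, and the closed form gives -4. They agree.
Suppose the result is true for t = i, so T(i) = 2(-2)^i·i.
Then T(i+1) = T(i) + ((-2)^(i + 1)(3i + 2)) = (2(-2)^i·i) + ((-2)^(i + 1)(3i + 2)).
Simplifying, T(i+1) = (-2)^(i + 2)(-i - 1) = 2(-2)^(i+1)·(i+1),
which is the closed form with t = i+1.
By the principle of mathematical induction, the result holds for all t ≥ 1.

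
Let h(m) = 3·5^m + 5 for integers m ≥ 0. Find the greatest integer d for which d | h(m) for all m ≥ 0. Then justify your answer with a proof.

Computing the first values: h(0) = 8 and h(1) = 20; gcd(8, 20) = 4, so d ≤ 4.
We prove 4 | 3·5^m + 5 for all m ≥ 0 by induction on m.
Base step (m = 0): h(0) = 8 = 4·(2), so 4 | h(0).
Inductive step: assume the claim holds for m = k, i.e. 4 | h(k). Then
h(k+1) = 3·5^(k+1) + 5 = 5·(3·5^k + 5) - 20 = 5·h(k) - 20. The first term is divisible by 4 by the inductive hypothesis, and -20 is divisible by 4. Hence 4 | h(k+1).
By the principle of mathematical induction, the result holds for all m ≥ 0.
Therefore the largest such d is 4.

d = 4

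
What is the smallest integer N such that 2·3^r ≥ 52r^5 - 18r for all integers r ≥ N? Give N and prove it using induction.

N = 16

At r = 15: 28697814 < 39487230, so the inequality fails and N ≥ 16. We prove 2·3^r ≥ 52r^5 - 18r for all r ≥ 16.
Base step (r = 16): 2·3^r = 86093442 and 52r^5 - 18r = 54525664, so 86093442 ≥ 54525664.
Inductive step: suppose the statement holds for some p ≥ 16, so 2·3^p ≥ 52p^5 - 18p.
Then 2·3^(p + 1) = 3·(2·3^p) ≥ 3·(52p^5 - 18p).
Also, for p ≥ 16 we have 3·(52p^5 - 18p) ≥ 52(p+1)^5 - 18(p+1), since 3·(52p^5 - 18p) − (52(p+1)^5 - 18(p+1)) = 104p^5 - 260p^4 - 520p^3 - 520p^2 - 296p - 34, which is nonnegative for all p ≥ 16.
Combining, 2·3^(p + 1) ≥ 52(p+1)^5 - 18(p+1).
By the principle of mathematical induction, the result holds for all r ≥ 16.
Hence the smallest such N is 16.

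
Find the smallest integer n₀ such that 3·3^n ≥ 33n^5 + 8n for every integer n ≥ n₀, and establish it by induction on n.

n₀ = 15

At n = 14: 14348907 < 17748304, so the inequality fails and n₀ ≥ 15. We prove 3·3^n ≥ 33n^5 + 8n for all n ≥ 15.
Base step (n = 15): 3·3^n = 43046721 and 33n^5 + 8n = 25059495, so 43046721 ≥ 25059495.
Suppose the result is true for n = k, so 3·3^k ≥ 33k^5 + 8k.
Then 3·3^(k + 1) = 3·(3·3^k) ≥ 3·(33k^5 + 8k).
Also, for k ≥ 15 we have 3·(33k^5 + 8k) ≥ 33(k+1)^5 + 8(k+1), since 3·(33k^5 + 8k) − (33(k+1)^5 + 8(k+1)) = 66k^5 - 165k^4 - 330k^3 - 330k^2 - 149k - 41, which is nonnegative for all k ≥ 15.
Combining, 3·3^(k + 1) ≥ 33(k+1)^5 + 8(k+1).
Hence, by induction on n, the claim holds for every n ≥ 15.
Hence the smallest such n₀ is 15.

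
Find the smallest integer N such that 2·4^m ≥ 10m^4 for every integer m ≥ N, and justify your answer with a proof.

At m = 6: 8192 < 12960, so the inequality fails and N ≥ 7. We prove 2·4^m ≥ 10m^4 for all m ≥ 7.
When m = 7: 2·4^m = 32768 and 10m^4 = 24010, so 32768 ≥ 24010.
Inductive step: assume the claim holds for m = i, so 2·4^i ≥ 10i^4.
Then 2·4^(i + 1) = 4·(2·4^i) ≥ 4·(10i^4).
Also, for i ≥ 7 we have 4·(10i^4) ≥ 10(i+1)^4, since 4 ≥ (1 + 1/i)^4 for all i ≥ 7.
Combining, 2·4^(i + 1) ≥ 10(i+1)^4.
By the principle of mathematical induction, the result holds for all m ≥ 7.
Hence the smallest such N is 7.

N = 7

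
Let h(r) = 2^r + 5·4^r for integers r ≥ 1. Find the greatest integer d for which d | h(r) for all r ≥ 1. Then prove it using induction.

d = 2

Computing the first values: h(1) = 22 and h(2) = 84; gcd(22, 84) = 2, so d ≤ 2.
We prove 2 | 2^r + 5·4^r for all r ≥ 1 by induction on r.
When r = 1: h(1) = 22 = 2·(11), so 2 | h(1).
Suppose the result is true for r = k, i.e. 2 | h(k). Then
h(k+1) − 4·h(k) = (2^(k+1) + 5·4^(k+1)) − 4·(2^k + 5·4^k) = (1)·2^k·(2 − 4) = (-2)·2^k. Since 2 | h(k) by the inductive hypothesis, 2 | 4·h(k); and 2 | -2 since -2 = 2·-1. Therefore 2 | h(k+1).
By the principle of mathematical induction, the result holds for all r ≥ 1.
Therefore the largest such d is 2.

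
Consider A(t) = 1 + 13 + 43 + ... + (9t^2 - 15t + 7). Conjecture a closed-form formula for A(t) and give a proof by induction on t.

We claim A(t) = t(3t^2 - 3t + 1) for all t ≥ 1.
Base case (t = 1): A(1) = 1, and the closed form gives 1. They agree.
For the inductive step, assume it holds for an arbitrary r ≥ 1, so A(r) = r(3r^2 - 3r + 1).
Then A(r+1) = A(r) + (9r^2 + 3r + 1) = (r(3r^2 - 3r + 1)) + (9r^2 + 3r + 1).
Simplifying, A(r+1) = (r + 1)(3r^2 + 3r + 1) = (r+1)(3(r+1)^2 - 3(r+1) + 1),
which is the closed form with t = r+1.
By the principle of mathematical induction, the result holds for all t ≥ 1.

A(t) = t(3t^2 - 3t + 1)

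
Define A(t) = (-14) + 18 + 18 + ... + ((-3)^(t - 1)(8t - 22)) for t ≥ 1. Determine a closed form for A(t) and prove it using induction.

A(t) = (-3)^t(-2t + 5) - 5

We claim A(t) = (-3)^t(-2t + 5) - 5 for all t ≥ 1.
Base case (t = 1): A(1) = -14, and the closed form gives -14. They agree.
Inductive step: assume the claim holds for t = m, so A(m) = (-3)^m(-2m + 5) - 5.
Then A(m+1) = A(m) + ((-3)^m(8m - 14)) = ((-3)^m(-2m + 5) - 5) + ((-3)^m(8m - 14)).
Simplifying, A(m+1) = 6(-3)^m·m - 9(-3)^m - 5 = (-3)^(m+1)(-2(m+1) + 5) - 5,
which is the closed form with t = m+1.
Hence, by induction on t, the claim holds for every t ≥ 1.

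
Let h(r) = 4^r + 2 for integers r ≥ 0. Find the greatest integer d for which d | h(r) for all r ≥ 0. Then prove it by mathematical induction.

Computing the first values: h(0) = 3 and h(1) = 6; gcd(3, 6) = 3, so d ≤ 3.
We prove 3 | 4^r + 2 for all r ≥ 0 by induction on r.
Base step (r = 0): h(0) = 3 = 3·(1), so 3 | h(0).
Inductive step: suppose the statement holds for some m ≥ 0, i.e. 3 | h(m). Then
h(m+1) = 4^(m+1) + 2 = 4·(4^m + 2) - 6 = 4·h(m) - 6. The first term is divisible by 3 by the inductive hypothesis, and -6 is divisible by 3. Hence 3 | h(m+1).
By induction, the statement is established for all r ≥ 0.
Therefore the largest such d is 3.

d = 3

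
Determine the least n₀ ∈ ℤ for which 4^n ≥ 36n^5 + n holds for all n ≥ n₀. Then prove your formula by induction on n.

At n = 11: 4194304 < 5797847, so the inequality fails and n₀ ≥ 12. We prove 4^n ≥ 36n^5 + n for all n ≥ 12.
When n = 12: 4^n = 16777216 and 36n^5 + n = 8957964, so 16777216 ≥ 8957964.
Inductive step: assume the claim holds for n = j, so 4^j ≥ 36j^5 + j.
Then 4^(j + 1) = 4·(4^j) ≥ 4·(36j^5 + j).
Also, for j ≥ 12 we have 4·(36j^5 + j) ≥ 36(j+1)^5 + (j+1), since 4·(36j^5 + j) − (36(j+1)^5 + (j+1)) = 108j^5 - 180j^4 - 360j^3 - 360j^2 - 177j - 37, which is nonnegative for all j ≥ 12.
Combining, 4^(j + 1) ≥ 36(j+1)^5 + (j+1).
By induction, the statement is established for all n ≥ 12.
Hence the smallest such n₀ is 12.

n₀ = 12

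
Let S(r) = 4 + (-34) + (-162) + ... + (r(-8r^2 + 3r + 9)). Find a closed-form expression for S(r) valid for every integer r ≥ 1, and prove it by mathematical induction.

We claim S(r) = -r(r + 1)(2r^2 + r - 5) for all r ≥ 1.
Base step (r = 1): S(1) = 4, and the closed form gives 4. They agree.
Inductive step: suppose the statement holds for some p ≥ 1, so S(p) = p(-2p^3 - 3p^2 + 4p + 5).
Then S(p+1) = S(p) + ((p + 1)(3p - 8(p + 1)^2 + 12)) = (p(-2p^3 - 3p^2 + 4p + 5)) + ((p + 1)(3p - 8(p + 1)^2 + 12)).
Simplifying, S(p+1) = -(p + 1)(p + 2)(2p^2 + 5p - 2) = -(p+1)((p+1) + 1)(2(p+1)^2 + (p+1) - 5),
which is the closed form with r = p+1.
By induction, the statement is established for all r ≥ 1.

S(r) = -r(r + 1)(2r^2 + r - 5)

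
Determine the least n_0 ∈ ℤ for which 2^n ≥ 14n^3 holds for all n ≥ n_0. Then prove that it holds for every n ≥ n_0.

n_0 = 16

At n = 15: 32768 < 47250, so the inequality fails and n_0 ≥ 16. We prove 2^n ≥ 14n^3 for all n ≥ 16.
Base case (n = 16): 2^n = 65536 and 14n^3 = 57344, so 65536 ≥ 57344.
For the inductive step, assume it holds for an arbitrary m ≥ 16, so 2^m ≥ 14m^3.
Then 2^(m + 1) = 2·(2^m) ≥ 2·(14m^3).
Also, for m ≥ 16 we have 2·(14m^3) ≥ 14(m+1)^3, since 2 ≥ (1 + 1/m)^3 for all m ≥ 16.
Combining, 2^(m + 1) ≥ 14(m+1)^3.
This completes the induction.
Hence the smallest such n_0 is 16.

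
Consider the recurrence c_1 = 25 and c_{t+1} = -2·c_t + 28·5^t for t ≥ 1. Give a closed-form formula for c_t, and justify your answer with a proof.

c_t = 5(-2)^(t - 1) + 4·5^t

Computing the first terms: c_1 = 25, c_2 = 90, c_3 = 520. This suggests c_t = 5(-2)^(t - 1) + 4·5^t.
Base step (t = 1): the formula gives 25 = 25 = c_1.
Inductive step: assume the claim holds for t = r, so c_r = 5(-2)^(r - 1) + 4·5^r.
Then c_{r+1} = -2·c_r + 28·5^r = -2·(5(-2)^(r - 1) + 4·5^r) + 28·5^r = 5(-2)^r + 4·5^(r + 1) = 5(-2)^((r+1) - 1) + 4·5^(r+1),
which is the claimed formula at t = r+1.
This completes the induction.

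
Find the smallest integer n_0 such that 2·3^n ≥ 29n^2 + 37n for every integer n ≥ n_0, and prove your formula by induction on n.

n_0 = 6

At n = 5: 486 < 910, so the inequality fails and n_0 ≥ 6. We prove 2·3^n ≥ 29n^2 + 37n for all n ≥ 6.
When n = 6: 2·3^n = 1458 and 29n^2 + 37n = 1266, so 1458 ≥ 1266.
For the inductive step, assume it holds for an arbitrary i ≥ 6, so 2·3^i ≥ 29i^2 + 37i.
Then 2·3^(i + 1) = 3·(2·3^i) ≥ 3·(29i^2 + 37i).
Also, for i ≥ 6 we have 3·(29i^2 + 37i) ≥ 29(i+1)^2 + 37(i+1), since 3·(29i^2 + 37i) − (29(i+1)^2 + 37(i+1)) = 58i^2 + 16i - 66, which is nonnegative for all i ≥ 6.
Combining, 2·3^(i + 1) ≥ 29(i+1)^2 + 37(i+1).
By the principle of mathematical induction, the result holds for all n ≥ 6.
Hence the smallest such n_0 is 6.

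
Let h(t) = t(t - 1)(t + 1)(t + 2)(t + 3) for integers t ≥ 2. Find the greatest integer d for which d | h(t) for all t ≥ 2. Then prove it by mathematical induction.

d = 120

Computing the first values: h(2) = 120 and h(3) = 720; gcd(120, 720) = 120, so d ≤ 120.
We prove 120 | t(t - 1)(t + 1)(t + 2)(t + 3) for all t ≥ 2 by induction on t.
For the base case t = 2: h(2) = 120 = 120·(1), so 120 | h(2).
For the inductive step, assume it holds for an arbitrary p ≥ 2, i.e. 120 | h(p). Then
h(p+1) − h(p) = p·(p+1)·(p+2)·(p+3)·(p+4) − (p-1)·p·(p+1)·(p+2)·(p+3) = p·(p+1)·(p+2)·(p+3)·[(p+4) − (p-1)] = 5·p·(p+1)·(p+2)·(p+3). The product of 4 consecutive integers is divisible by (4)! = 24, so h(p+1) − h(p) is divisible by 5·24 = 120. By the inductive hypothesis 120 | h(p), hence 120 | h(p+1).
This completes the induction.
Therefore the largest such d is 120.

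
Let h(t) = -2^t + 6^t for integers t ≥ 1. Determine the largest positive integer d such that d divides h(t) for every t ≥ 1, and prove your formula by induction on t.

Computing the first values: h(1) = 4 and h(2) = 32; gcd(4, 32) = 4, so d ≤ 4.
We prove 4 | -2^t + 6^t for all t ≥ 1 by induction on t.
Base step (t = 1): h(1) = 4 = 4·(1), so 4 | h(1).
Inductive step: assume the claim holds for t = j, i.e. 4 | h(j). Then
6^{j+1} − 2^{j+1} = 6·6^j − 2·2^j = 6·(6^j − 2^j) + (4)·2^j. The first term is divisible by 4 by the inductive hypothesis, and the second term (4)·2^j is divisible by 4 since 4 | 4. Hence 4 | h(j+1).
This completes the induction.
Therefore the largest such d is 4.

d = 4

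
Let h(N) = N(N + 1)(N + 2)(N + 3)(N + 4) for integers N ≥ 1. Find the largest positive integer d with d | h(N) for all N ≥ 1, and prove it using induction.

d = 120

Computing the first values: h(1) = 120 and h(2) = 720; gcd(120, 720) = 120, so d ≤ 120.
We prove 120 | N(N + 1)(N + 2)(N + 3)(N + 4) for all N ≥ 1 by induction on N.
Base case (N = 1): h(1) = 120 = 120·(1), so 120 | h(1).
Inductive step: suppose the statement holds for some m ≥ 1, i.e. 120 | h(m). Then
h(m+1) − h(m) = (m+1)·(m+2)·(m+3)·(m+4)·(m+5) − m·(m+1)·(m+2)·(m+3)·(m+4) = (m+1)·(m+2)·(m+3)·(m+4)·[(m+5) − m] = 5·(m+1)·(m+2)·(m+3)·(m+4). The product of 4 consecutive integers is divisible by (4)! = 24, so h(m+1) − h(m) is divisible by 5·24 = 120. By the inductive hypothesis 120 | h(m), hence 120 | h(m+1).
By the principle of mathematical induction, the result holds for all N ≥ 1.
Therefore the largest such d is 120.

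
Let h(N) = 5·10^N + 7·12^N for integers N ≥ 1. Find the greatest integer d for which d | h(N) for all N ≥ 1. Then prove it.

Computing the first values: h(1) = 134 and h(2) = 1508; gcd(134, 1508) = 2, so d ≤ 2.
We prove 2 | 5·10^N + 7·12^N for all N ≥ 1 by induction on N.
Base step (N = 1): h(1) = 134 = 2·(67), so 2 | h(1).
For the inductive step, assume it holds for an arbitrary r ≥ 1, i.e. 2 | h(r). Then
h(r+1) − 12·h(r) = (5·10^(r+1) + 7·12^(r+1)) − 12·(5·10^r + 7·12^r) = (5)·10^r·(10 − 12) = (-10)·10^r. Since 2 | h(r) by the inductive hypothesis, 2 | 12·h(r); and 2 | -10 since -10 = 2·-5. Therefore 2 | h(r+1).
Hence, by induction on N, the claim holds for every N ≥ 1.
Therefore the largest such d is 2.

d = 2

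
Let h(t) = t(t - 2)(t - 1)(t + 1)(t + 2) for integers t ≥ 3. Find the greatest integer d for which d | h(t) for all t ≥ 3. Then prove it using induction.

Computing the first values: h(3) = 120 and h(4) = 720; gcd(120, 720) = 120, so d ≤ 120.
We prove 120 | t(t - 2)(t - 1)(t + 1)(t + 2) for all t ≥ 3 by induction on t.
When t = 3: h(3) = 120 = 120·(1), so 120 | h(3).
Inductive step: suppose the statement holds for some j ≥ 3, i.e. 120 | h(j). Then
h(j+1) − h(j) = (j-1)·j·(j+1)·(j+2)·(j+3) − (j-2)·(j-1)·j·(j+1)·(j+2) = (j-1)·j·(j+1)·(j+2)·[(j+3) − (j-2)] = 5·(j-1)·j·(j+1)·(j+2). The product of 4 consecutive integers is divisible by (4)! = 24, so h(j+1) − h(j) is divisible by 5·24 = 120. By the inductive hypothesis 120 | h(j), hence 120 | h(j+1).
This completes the induction.
Therefore the largest such d is 120.

d = 120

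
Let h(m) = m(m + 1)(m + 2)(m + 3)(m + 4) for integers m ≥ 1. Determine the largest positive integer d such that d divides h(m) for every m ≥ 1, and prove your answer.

Computing the first values: h(1) = 120 and h(2) = 720; gcd(120, 720) = 120, so d ≤ 120.
We prove 120 | m(m + 1)(m + 2)(m + 3)(m + 4) for all m ≥ 1 by induction on m.
Base step (m = 1): h(1) = 120 = 120·(1), so 120 | h(1).
Inductive step: suppose the statement holds for some i ≥ 1, i.e. 120 | h(i). Then
h(i+1) − h(i) = (i+1)·(i+2)·(i+3)·(i+4)·(i+5) − i·(i+1)·(i+2)·(i+3)·(i+4) = (i+1)·(i+2)·(i+3)·(i+4)·[(i+5) − i] = 5·(i+1)·(i+2)·(i+3)·(i+4). The product of 4 consecutive integers is divisible by (4)! = 24, so h(i+1) − h(i) is divisible by 5·24 = 120. By the inductive hypothesis 120 | h(i), hence 120 | h(i+1).
This completes the induction.
Therefore the largest such d is 120.

d = 120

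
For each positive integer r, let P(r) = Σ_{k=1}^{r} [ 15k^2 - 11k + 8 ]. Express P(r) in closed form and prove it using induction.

P(r) = r(5r^2 + 2r + 5)

We claim P(r) = r(5r^2 + 2r + 5) for all r ≥ 1.
Base case (r = 1): P(1) = 12, and the closed form gives 12. They agree.
For the inductive step, assume it holds for an arbitrary k ≥ 1, so P(k) = k(5k^2 + 2k + 5).
Then P(k+1) = P(k) + (15k^2 + 19k + 12) = (k(5k^2 + 2k + 5)) + (15k^2 + 19k + 12).
Simplifying, P(k+1) = (k + 1)(5k^2 + 12k + 12) = (k+1)(5(k+1)^2 + 2(k+1) + 5),
which is the closed form with r = k+1.
This completes the induction.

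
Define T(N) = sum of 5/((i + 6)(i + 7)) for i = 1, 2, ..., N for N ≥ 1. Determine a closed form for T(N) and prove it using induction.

T(N) = 5N/(7(N + 7))

We claim T(N) = 5N/(7(N + 7)) for all N ≥ 1.
Base case (N = 1): T(1) = 5/56, and the closed form gives 5/56. They agree.
Inductive step: suppose the statement holds for some i ≥ 1, so T(i) = 5i/(7(i + 7)).
Then T(i+1) = T(i) + (5/((i + 7)(i + 8))) = (5i/(7(i + 7))) + (5/((i + 7)(i + 8))).
Simplifying, T(i+1) = 5(i + 1)/(7(i + 8)) = 5(i+1)/(7((i+1) + 7)),
which is the closed form with N = i+1.
Hence, by induction on N, the claim holds for every N ≥ 1.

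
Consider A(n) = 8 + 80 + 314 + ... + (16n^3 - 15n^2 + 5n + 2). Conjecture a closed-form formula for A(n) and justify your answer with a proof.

A(n) = n(4n^3 + 3n^2 - n + 2)

We claim A(n) = n(4n^3 + 3n^2 - n + 2) for all n ≥ 1.
For the base case n = 1: A(1) = 8, and the closed form gives 8. They agree.
Inductive step: suppose the statement holds for some k ≥ 1, so A(k) = k(4k^3 + 3k^2 - k + 2).
Then A(k+1) = A(k) + (16k^3 + 33k^2 + 23k + 8) = (k(4k^3 + 3k^2 - k + 2)) + (16k^3 + 33k^2 + 23k + 8).
Simplifying, A(k+1) = (k + 1)(4k^3 + 15k^2 + 17k + 8) = (k+1)(4(k+1)^3 + 3(k+1)^2 - (k+1) + 2),
which is the closed form with n = k+1.
This completes the induction.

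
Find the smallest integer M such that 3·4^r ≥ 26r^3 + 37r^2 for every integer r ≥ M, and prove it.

M = 6

At r = 5: 3072 < 4175, so the inequality fails and M ≥ 6. We prove 3·4^r ≥ 26r^3 + 37r^2 for all r ≥ 6.
Base step (r = 6): 3·4^r = 12288 and 26r^3 + 37r^2 = 6948, so 12288 ≥ 6948.
Inductive step: assume the claim holds for r = p, so 3·4^p ≥ 26p^3 + 37p^2.
Then 3·4^(p + 1) = 4·(3·4^p) ≥ 4·(26p^3 + 37p^2).
Also, for p ≥ 6 we have 4·(26p^3 + 37p^2) ≥ 26(p+1)^3 + 37(p+1)^2, since 4·(26p^3 + 37p^2) − (26(p+1)^3 + 37(p+1)^2) = 78p^3 + 33p^2 - 152p - 63, which is nonnegative for all p ≥ 6.
Combining, 3·4^(p + 1) ≥ 26(p+1)^3 + 37(p+1)^2.
This completes the induction.
Hence the smallest such M is 6.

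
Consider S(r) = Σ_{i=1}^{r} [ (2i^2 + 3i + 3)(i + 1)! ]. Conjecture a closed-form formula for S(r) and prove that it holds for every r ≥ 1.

We claim S(r) = (2r + 1)(r + 2)! - 2 for all r ≥ 1.
Base case (r = 1): S(1) = 16, and the closed form gives 16. They agree.
For the inductive step, assume it holds for an arbitrary i ≥ 1, so S(i) = (2i + 1)(i + 2)! - 2.
Then S(i+1) = S(i) + ((2i^2 + 7i + 8)(i + 2)!) = ((2i + 1)(i + 2)! - 2) + ((2i^2 + 7i + 8)(i + 2)!).
Simplifying, S(i+1) = (2(i+1) + 1)((i+1) + 2)! - 2,
which is the closed form with r = i+1.
By the principle of mathematical induction, the result holds for all r ≥ 1.

S(r) = (2r + 1)(r + 2)! - 2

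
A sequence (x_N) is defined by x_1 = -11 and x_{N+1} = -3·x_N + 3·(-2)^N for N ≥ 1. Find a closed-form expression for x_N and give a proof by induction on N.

Computing the first terms: x_1 = -11, x_2 = 27, x_3 = -69. This suggests x_N = 3(-2)^N - 5(-3)^(N - 1).
When N = 1: the formula gives -11 = -11 = x_1.
For the inductive step, assume it holds for an arbitrary i ≥ 1, so x_i = 3(-2)^i - 5(-3)^(i - 1).
Then x_{i+1} = -3·x_i + 3·(-2)^i = -3·(3(-2)^i - 5(-3)^(i - 1)) + 3·(-2)^i = 3(-2)^(i + 1) - 5(-3)^i = 3(-2)^(i+1) - 5(-3)^((i+1) - 1),
which is the claimed formula at N = i+1.
By the principle of mathematical induction, the result holds for all N ≥ 1.

x_N = 3(-2)^N - 5(-3)^(N - 1)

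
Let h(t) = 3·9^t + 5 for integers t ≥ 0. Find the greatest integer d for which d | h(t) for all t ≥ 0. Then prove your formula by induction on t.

d = 8

Computing the first values: h(0) = 8 and h(1) = 32; gcd(8, 32) = 8, so d ≤ 8.
We prove 8 | 3·9^t + 5 for all t ≥ 0 by induction on t.
Base step (t = 0): h(0) = 8 = 8·(1), so 8 | h(0).
Inductive step: suppose the statement holds for some m ≥ 0, i.e. 8 | h(m). Then
h(m+1) = 3·9^(m+1) + 5 = 9·(3·9^m + 5) - 40 = 9·h(m) - 40. The first term is divisible by 8 by the inductive hypothesis, and -40 is divisible by 8. Hence 8 | h(m+1).
Hence, by induction on t, the claim holds for every t ≥ 0.
Therefore the largest such d is 8.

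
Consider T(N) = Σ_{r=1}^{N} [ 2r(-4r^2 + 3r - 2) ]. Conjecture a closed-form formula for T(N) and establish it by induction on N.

T(N) = -N(N + 1)(2N^2 + 1)

We claim T(N) = -N(N + 1)(2N^2 + 1) for all N ≥ 1.
Base step (N = 1): T(1) = -6, and the closed form gives -6. They agree.
Suppose the result is true for N = r, so T(r) = r(-2r^3 - 2r^2 - r - 1).
Then T(r+1) = T(r) + (2(r + 1)(3r - 4(r + 1)^2 + 1)) = (r(-2r^3 - 2r^2 - r - 1)) + (2(r + 1)(3r - 4(r + 1)^2 + 1)).
Simplifying, T(r+1) = -(r + 1)(r + 2)(2r^2 + 4r + 3) = -(r+1)((r+1) + 1)(2(r+1)^2 + 1),
which is the closed form with N = r+1.
This completes the induction.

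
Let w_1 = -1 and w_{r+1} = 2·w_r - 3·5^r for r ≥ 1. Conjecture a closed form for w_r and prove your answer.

Computing the first terms: w_1 = -1, w_2 = -17, w_3 = -109. This suggests w_r = 2^(r + 1) - 5^r.
Base step (r = 1): the formula gives -1 = -1 = w_1.
Inductive step: assume the claim holds for r = k, so w_k = 2^(k + 1) - 5^k.
Then w_{k+1} = 2·w_k - 3·5^k = 2·(2^(k + 1) - 5^k) - 3·5^k = 2^(k + 2) - 5^(k + 1) = 2^((k+1) + 1) - 5^(k+1),
which is the claimed formula at r = k+1.
Hence, by induction on r, the claim holds for every r ≥ 1.

w_r = 2^(r + 1) - 5^r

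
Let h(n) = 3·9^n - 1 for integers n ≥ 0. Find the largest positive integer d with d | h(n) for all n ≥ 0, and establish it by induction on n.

Computing the first values: h(0) = 2 and h(1) = 26; gcd(2, 26) = 2, so d ≤ 2.
We prove 2 | 3·9^n - 1 for all n ≥ 0 by induction on n.
For the base case n = 0: h(0) = 2 = 2·(1), so 2 | h(0).
Inductive step: assume the claim holds for n = k, i.e. 2 | h(k). Then
h(k+1) = 3·9^(k+1) - 1 = 9·(3·9^k - 1) + 8 = 9·h(k) + 8. The first term is divisible by 2 by the inductive hypothesis, and 8 is divisible by 2. Hence 2 | h(k+1).
By the principle of mathematical induction, the result holds for all n ≥ 0.
Therefore the largest such d is 2.

d = 2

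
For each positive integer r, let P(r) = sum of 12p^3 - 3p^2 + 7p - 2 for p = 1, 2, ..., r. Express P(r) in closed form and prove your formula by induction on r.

We claim P(r) = r(3r^3 + 5r^2 + 5r + 1) for all r ≥ 1.
Base step (r = 1): P(1) = 14, and the closed form gives 14. They agree.
Suppose the result is true for r = p, so P(p) = p(3p^3 + 5p^2 + 5p + 1).
Then P(p+1) = P(p) + (12p^3 + 33p^2 + 37p + 14) = (p(3p^3 + 5p^2 + 5p + 1)) + (12p^3 + 33p^2 + 37p + 14).
Simplifying, P(p+1) = (p + 1)(3p^3 + 14p^2 + 24p + 14) = (p+1)(3(p+1)^3 + 5(p+1)^2 + 5(p+1) + 1),
which is the closed form with r = p+1.
Hence, by induction on r, the claim holds for every r ≥ 1.

P(r) = r(3r^3 + 5r^2 + 5r + 1)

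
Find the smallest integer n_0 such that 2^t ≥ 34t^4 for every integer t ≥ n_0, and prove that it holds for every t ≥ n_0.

At t = 23: 8388608 < 9514594, so the inequality fails and n_0 ≥ 24. We prove 2^t ≥ 34t^4 for all t ≥ 24.
Base case (t = 24): 2^t = 16777216 and 34t^4 = 11280384, so 16777216 ≥ 11280384.
Inductive step: assume the claim holds for t = r, so 2^r ≥ 34r^4.
Then 2^(r + 1) = 2·(2^r) ≥ 2·(34r^4).
Also, for r ≥ 24 we have 2·(34r^4) ≥ 34(r+1)^4, since 2 ≥ (1 + 1/r)^4 for all r ≥ 24.
Combining, 2^(r + 1) ≥ 34(r+1)^4.
This completes the induction.
Hence the smallest such n_0 is 24.

n_0 = 24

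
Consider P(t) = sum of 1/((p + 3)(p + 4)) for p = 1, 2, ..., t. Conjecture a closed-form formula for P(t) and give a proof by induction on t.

We claim P(t) = t/(4(t + 4)) for all t ≥ 1.
Base case (t = 1): P(1) = 1/20, and the closed form gives 1/20. They agree.
Inductive step: assume the claim holds for t = p, so P(p) = p/(4(p + 4)).
Then P(p+1) = P(p) + (1/((p + 4)(p + 5))) = (p/(4(p + 4))) + (1/((p + 4)(p + 5))).
Simplifying, P(p+1) = (p + 1)/(4(p + 5)) = (p+1)/(4((p+1) + 4)),
which is the closed form with t = p+1.
This completes the induction.

P(t) = t/(4(t + 4))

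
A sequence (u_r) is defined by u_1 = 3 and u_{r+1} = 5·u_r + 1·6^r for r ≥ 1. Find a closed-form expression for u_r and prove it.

Computing the first terms: u_1 = 3, u_2 = 21, u_3 = 141. This suggests u_r = -3·5^(r - 1) + 6^r.
For the base case r = 1: the formula gives 3 = 3 = u_1.
For the inductive step, assume it holds for an arbitrary j ≥ 1, so u_j = -3·5^(j - 1) + 6^j.
Then u_{j+1} = 5·u_j + 1·6^j = 5·(-3·5^(j - 1) + 6^j) + 1·6^j = -3·5^j + 6^(j + 1) = -3·5^((j+1) - 1) + 6^(j+1),
which is the claimed formula at r = j+1.
Hence, by induction on r, the claim holds for every r ≥ 1.

u_r = -3·5^(r - 1) + 6^r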